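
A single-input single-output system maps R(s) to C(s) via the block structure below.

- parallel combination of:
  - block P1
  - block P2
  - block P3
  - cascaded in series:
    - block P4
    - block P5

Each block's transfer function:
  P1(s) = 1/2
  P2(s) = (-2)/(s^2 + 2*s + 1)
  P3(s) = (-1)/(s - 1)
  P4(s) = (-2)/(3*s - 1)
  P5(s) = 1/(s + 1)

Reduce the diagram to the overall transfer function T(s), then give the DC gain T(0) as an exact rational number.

Answer: 3/2

Working:
(1) cascade P4, P5; result (-2)/(3*s^2 + 2*s - 1)
(2) sum the parallel branches P1, P2, P3, (P4*P5); result (3*s^4 - 4*s^3 - 30*s^2 + 12*s + 3)/(6*s^4 + 4*s^3 - 8*s^2 - 4*s + 2)
Step 2 gives the overall T(s). Then T(0) = 3/2.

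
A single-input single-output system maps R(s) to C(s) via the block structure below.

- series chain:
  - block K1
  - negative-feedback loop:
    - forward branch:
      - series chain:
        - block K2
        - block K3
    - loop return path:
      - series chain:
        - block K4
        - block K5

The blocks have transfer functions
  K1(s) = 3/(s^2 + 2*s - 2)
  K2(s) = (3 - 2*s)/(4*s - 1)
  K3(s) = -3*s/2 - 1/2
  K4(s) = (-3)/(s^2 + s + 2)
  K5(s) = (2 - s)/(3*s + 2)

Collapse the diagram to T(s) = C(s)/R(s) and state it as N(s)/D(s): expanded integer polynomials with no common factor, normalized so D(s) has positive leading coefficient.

Step 1 - cascade K2, K3: (6*s^2 - 7*s - 3)/(8*s - 2)
Step 2 - reduce the series chain K4, K5: (3*s - 6)/(3*s^3 + 5*s^2 + 8*s + 4)
Step 3 - apply the feedback formula to (K2*K3), (K4*K5): (18*s^5 + 9*s^4 + 4*s^3 - 47*s^2 - 52*s - 12)/(24*s^4 + 52*s^3 - 3*s^2 + 49*s + 10)
Step 4 - series reduction of K1, [(K2*K3)/(1+(K2*K3)*(K4*K5))], which is the overall transfer function T(s) = C(s)/R(s) in lowest terms

Final answer: (54*s^5 + 27*s^4 + 12*s^3 - 141*s^2 - 156*s - 36)/(24*s^6 + 100*s^5 + 53*s^4 - 61*s^3 + 114*s^2 - 78*s - 20)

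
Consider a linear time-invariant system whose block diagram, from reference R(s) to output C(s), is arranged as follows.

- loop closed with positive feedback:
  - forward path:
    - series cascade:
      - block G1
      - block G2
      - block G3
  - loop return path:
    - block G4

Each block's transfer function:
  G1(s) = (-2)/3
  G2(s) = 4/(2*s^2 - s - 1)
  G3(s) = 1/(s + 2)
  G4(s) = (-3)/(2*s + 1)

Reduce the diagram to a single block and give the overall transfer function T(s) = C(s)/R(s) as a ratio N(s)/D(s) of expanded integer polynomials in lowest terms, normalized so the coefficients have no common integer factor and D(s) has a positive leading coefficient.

[1] cascade G1, G2, G3 gives (-8)/(6*s^3 + 9*s^2 - 9*s - 6)
[2] reduce the feedback loop with forward (G1*G2*G3) and return G4, giving the overall T(s)

Answer: (-16*s - 8)/(12*s^4 + 24*s^3 - 9*s^2 - 21*s - 30)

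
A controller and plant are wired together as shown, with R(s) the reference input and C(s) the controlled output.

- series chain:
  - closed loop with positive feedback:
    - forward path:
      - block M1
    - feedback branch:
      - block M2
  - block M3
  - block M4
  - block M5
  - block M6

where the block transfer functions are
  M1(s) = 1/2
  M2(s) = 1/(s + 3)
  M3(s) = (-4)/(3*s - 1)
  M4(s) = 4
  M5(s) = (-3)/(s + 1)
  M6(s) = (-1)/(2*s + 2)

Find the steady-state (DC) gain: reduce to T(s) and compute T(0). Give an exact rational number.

[1] reduce the feedback loop with forward M1 and return M2: (s + 3)/(2*s + 5)
[2] cascade [M1/(1-M1*M2)], M3, M4, M5, M6: (-24*s - 72)/(6*s^4 + 25*s^3 + 27*s^2 + 3*s - 5)
Evaluating the step-2 result (the overall T(s)) at s = 0 gives T(0) = -72/(-5) = 72/5.

Final answer: 72/5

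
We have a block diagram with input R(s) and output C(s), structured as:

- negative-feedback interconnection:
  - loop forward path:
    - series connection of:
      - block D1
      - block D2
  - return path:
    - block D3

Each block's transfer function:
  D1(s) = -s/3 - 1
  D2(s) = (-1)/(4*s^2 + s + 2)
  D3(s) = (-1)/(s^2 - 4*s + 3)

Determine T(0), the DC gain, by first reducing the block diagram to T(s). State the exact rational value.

[1] combine D1, D2 in series; result (s + 3)/(12*s^2 + 3*s + 6)
[2] close the feedback loop around (D1*D2), D3; result (s^3 - s^2 - 9*s + 9)/(12*s^4 - 45*s^3 + 30*s^2 - 16*s + 15)
DC gain: substitute s = 0 into T(s) from step 2: T(0) = 9/15 = 3/5.

Final answer: 3/5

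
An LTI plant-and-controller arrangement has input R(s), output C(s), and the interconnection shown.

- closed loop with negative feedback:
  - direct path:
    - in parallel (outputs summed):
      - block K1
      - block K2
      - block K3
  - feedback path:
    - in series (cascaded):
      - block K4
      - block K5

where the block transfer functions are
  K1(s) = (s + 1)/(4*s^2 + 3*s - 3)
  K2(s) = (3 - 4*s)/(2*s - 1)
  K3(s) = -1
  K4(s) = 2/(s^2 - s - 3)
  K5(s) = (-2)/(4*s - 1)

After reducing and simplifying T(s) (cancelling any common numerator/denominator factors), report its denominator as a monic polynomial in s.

Reducing step by step:

(1) add K1, K2, K3 (parallel) gives (-24*s^3 + 31*s - 13)/(8*s^3 + 2*s^2 - 9*s + 3)
(2) series reduction of K4, K5 gives (-4)/(4*s^3 - 5*s^2 - 11*s + 3)
(3) collapse the loop ((K1+K2+K3) forward, (K4*K5) return) gives (-96*s^6 + 120*s^5 + 388*s^4 - 279*s^3 - 276*s^2 + 236*s - 39)/(32*s^6 - 32*s^5 - 134*s^4 + 155*s^3 + 90*s^2 - 184*s + 61)
That last expression is T(s), already simplified. Scaling its denominator by 1/32 (the reciprocal of the leading coefficient) yields the monic denominator.

Answer: s^6 - s^5 - 67*s^4/16 + 155*s^3/32 + 45*s^2/16 - 23*s/4 + 61/32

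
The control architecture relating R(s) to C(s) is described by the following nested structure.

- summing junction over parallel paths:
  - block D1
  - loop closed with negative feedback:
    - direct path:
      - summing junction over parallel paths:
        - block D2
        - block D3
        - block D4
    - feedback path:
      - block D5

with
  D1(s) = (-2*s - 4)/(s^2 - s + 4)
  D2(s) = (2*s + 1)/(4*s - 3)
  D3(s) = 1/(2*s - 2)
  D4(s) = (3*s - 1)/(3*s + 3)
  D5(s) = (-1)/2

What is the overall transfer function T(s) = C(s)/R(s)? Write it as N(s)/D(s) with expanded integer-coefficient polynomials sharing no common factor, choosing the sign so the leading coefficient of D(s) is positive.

Answer: (72*s^5 - 160*s^4 + 358*s^3 - 186*s^2 + 396*s - 396)/(12*s^5 - 16*s^4 - 19*s^3 + 112*s^2 - 341*s + 228)

Working:
(1) sum the parallel branches D2, D3, D4 -> (36*s^3 - 32*s^2 + 23*s - 21)/(24*s^3 - 18*s^2 - 24*s + 18)
(2) close the feedback loop around (D2+D3+D4), D5 -> (72*s^3 - 64*s^2 + 46*s - 42)/(12*s^3 - 4*s^2 - 71*s + 57)
(3) combine D1, [(D2+D3+D4)/(1+(D2+D3+D4)*D5)] in parallel: this yields T(s), and no further normalization is needed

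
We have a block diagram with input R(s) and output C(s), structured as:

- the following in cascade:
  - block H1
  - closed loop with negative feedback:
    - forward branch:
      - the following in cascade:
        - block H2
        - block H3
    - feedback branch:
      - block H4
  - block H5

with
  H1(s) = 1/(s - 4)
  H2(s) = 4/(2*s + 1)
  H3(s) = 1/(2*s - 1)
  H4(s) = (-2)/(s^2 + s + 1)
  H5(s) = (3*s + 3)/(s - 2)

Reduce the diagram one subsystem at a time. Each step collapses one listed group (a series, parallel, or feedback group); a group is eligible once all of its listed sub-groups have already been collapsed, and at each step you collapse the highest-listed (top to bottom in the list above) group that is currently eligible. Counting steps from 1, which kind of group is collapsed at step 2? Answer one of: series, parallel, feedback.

1. multiply H2, H3 (series)
2. apply the feedback formula to (H2*H3), H4
3. combine H1, [(H2*H3)/(1+(H2*H3)*H4)], H5 in series
Step 2 collapses a feedback group.

Final answer: feedback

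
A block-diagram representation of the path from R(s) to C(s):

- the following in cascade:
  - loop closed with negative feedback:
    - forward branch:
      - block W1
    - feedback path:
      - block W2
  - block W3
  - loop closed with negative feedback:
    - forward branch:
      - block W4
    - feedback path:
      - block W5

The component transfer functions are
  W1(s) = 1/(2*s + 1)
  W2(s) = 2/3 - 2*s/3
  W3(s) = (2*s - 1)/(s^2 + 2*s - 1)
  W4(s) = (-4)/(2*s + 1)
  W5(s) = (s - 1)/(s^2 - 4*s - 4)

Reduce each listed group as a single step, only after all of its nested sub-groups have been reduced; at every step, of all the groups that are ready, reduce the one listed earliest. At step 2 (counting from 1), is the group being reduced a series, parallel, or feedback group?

Step 1. close the feedback loop around W1, W2
Step 2. collapse the loop (W4 forward, W5 return)
Step 3. multiply [W1/(1+W1*W2)], W3, [W4/(1+W4*W5)] (series)
Step 2 collapses a feedback group.

Final answer: feedback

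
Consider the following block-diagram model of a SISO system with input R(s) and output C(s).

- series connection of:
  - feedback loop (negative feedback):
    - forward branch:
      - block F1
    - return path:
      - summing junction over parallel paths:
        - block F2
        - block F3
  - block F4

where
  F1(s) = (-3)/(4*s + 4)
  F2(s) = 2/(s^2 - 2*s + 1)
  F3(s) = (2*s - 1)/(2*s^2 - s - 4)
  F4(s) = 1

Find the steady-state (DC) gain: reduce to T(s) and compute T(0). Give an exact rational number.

Step 1 - add F2, F3 (parallel) -> (2*s^3 - s^2 + 2*s - 9)/(2*s^4 - 5*s^3 + 7*s - 4)
Step 2 - apply the feedback formula to F1, (F2+F3) -> (-6*s^4 + 15*s^3 - 21*s + 12)/(8*s^5 - 12*s^4 - 26*s^3 + 31*s^2 + 6*s + 11)
Step 3 - reduce the series chain [F1/(1+F1*(F2+F3))], F4 -> (-6*s^4 + 15*s^3 - 21*s + 12)/(8*s^5 - 12*s^4 - 26*s^3 + 31*s^2 + 6*s + 11)
Evaluating the step-3 result (the overall T(s)) at s = 0 gives T(0) = 12/11.

Therefore the answer is 12/11.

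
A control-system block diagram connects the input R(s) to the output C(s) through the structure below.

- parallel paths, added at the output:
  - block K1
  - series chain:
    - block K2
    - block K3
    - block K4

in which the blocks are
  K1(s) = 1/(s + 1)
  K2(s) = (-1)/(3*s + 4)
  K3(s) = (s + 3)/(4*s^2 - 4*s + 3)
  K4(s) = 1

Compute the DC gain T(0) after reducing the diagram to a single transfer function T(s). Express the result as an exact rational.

1. combine K2, K3, K4 in series, giving (-s - 3)/(12*s^3 + 4*s^2 - 7*s + 12)
2. reduce the parallel group K1, (K2*K3*K4), giving (12*s^3 + 3*s^2 - 11*s + 9)/(12*s^4 + 16*s^3 - 3*s^2 + 5*s + 12)
Step 2 gives the overall T(s). Then T(0) = 9/12 = 3/4.

Answer: 3/4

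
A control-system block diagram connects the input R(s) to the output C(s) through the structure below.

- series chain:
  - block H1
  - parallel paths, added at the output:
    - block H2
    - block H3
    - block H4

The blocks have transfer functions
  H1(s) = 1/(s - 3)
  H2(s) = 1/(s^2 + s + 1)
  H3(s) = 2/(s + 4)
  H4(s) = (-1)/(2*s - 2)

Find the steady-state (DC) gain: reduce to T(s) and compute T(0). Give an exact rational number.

The answer is -2/3.

Reasoning:
(1) combine H2, H3, H4 in parallel gives (3*s^3 - 3*s^2 + s - 16)/(2*s^4 + 8*s^3 - 2*s - 8)
(2) cascade H1, (H2+H3+H4) gives (3*s^3 - 3*s^2 + s - 16)/(2*s^5 + 2*s^4 - 24*s^3 - 2*s^2 - 2*s + 24)
The step-2 result is T(s). Setting s = 0: T(0) = -16/24 = -2/3.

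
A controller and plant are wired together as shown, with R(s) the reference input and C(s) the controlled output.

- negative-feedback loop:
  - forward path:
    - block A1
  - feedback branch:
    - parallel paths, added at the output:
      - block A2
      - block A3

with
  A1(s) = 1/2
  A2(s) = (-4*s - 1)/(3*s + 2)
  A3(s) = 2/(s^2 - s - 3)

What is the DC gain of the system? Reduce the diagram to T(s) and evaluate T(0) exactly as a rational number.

Answer: 6/5

Working:
1. reduce the parallel group A2, A3, giving (-4*s^3 + 3*s^2 + 19*s + 7)/(3*s^3 - s^2 - 11*s - 6)
2. feedback reduction of A1, (A2+A3), giving (3*s^3 - s^2 - 11*s - 6)/(2*s^3 + s^2 - 3*s - 5)
DC gain: substitute s = 0 into T(s) from step 2: T(0) = -6/(-5) = 6/5.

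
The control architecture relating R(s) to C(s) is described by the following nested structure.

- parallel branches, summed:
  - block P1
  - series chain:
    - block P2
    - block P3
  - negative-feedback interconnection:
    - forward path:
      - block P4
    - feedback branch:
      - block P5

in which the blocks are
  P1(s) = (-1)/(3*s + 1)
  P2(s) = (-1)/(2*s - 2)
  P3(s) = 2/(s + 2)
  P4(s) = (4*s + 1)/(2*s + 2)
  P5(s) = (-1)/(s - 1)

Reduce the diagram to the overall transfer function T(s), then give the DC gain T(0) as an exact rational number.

[1] series reduction of P2, P3 -> (-1)/(s^2 + s - 2)
[2] reduce the feedback loop with forward P4 and return P5 -> (4*s^2 - 3*s - 1)/(2*s^2 - 4*s - 3)
[3] combine P1, (P2*P3), [P4/(1+P4*P5)] in parallel -> (12*s^5 + 5*s^4 - 39*s^3 + 24*s^2 + 19*s - 1)/(6*s^5 - 4*s^4 - 35*s^3 + 4*s^2 + 23*s + 6)
Step 3 gives the overall T(s). Then T(0) = -1/6.

Hence the answer: -1/6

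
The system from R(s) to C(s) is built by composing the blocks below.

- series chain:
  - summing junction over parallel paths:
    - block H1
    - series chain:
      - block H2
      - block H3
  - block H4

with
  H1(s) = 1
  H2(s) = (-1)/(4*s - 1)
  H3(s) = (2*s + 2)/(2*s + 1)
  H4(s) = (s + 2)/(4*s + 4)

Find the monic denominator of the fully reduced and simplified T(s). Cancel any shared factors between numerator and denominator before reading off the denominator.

Answer: s^3 + 5*s^2/4 + s/8 - 1/8

Working:
[1] reduce the series chain H2, H3: (-2*s - 2)/(8*s^2 + 2*s - 1)
[2] sum the parallel branches H1, (H2*H3): (8*s^2 - 3)/(8*s^2 + 2*s - 1)
[3] series reduction of (H1+(H2*H3)), H4: (8*s^3 + 16*s^2 - 3*s - 6)/(32*s^3 + 40*s^2 + 4*s - 4)
The result of step 3 is T(s) in lowest terms. Its denominator has leading coefficient 32; dividing the denominator through by 32 makes it monic.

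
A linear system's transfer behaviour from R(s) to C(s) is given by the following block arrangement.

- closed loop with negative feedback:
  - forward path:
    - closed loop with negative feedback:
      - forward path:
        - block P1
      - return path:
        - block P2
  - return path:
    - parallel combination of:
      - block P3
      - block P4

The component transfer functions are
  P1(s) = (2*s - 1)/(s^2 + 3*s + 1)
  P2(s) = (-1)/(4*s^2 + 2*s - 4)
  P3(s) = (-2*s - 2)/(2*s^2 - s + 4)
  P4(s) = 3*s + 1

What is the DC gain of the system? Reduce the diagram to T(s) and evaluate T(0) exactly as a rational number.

Answer: -4

Working:
1. apply the feedback formula to P1, P2 gives (8*s^3 - 10*s + 4)/(4*s^4 + 14*s^3 + 6*s^2 - 12*s - 3)
2. sum the parallel branches P3, P4 gives (6*s^3 - s^2 + 9*s + 2)/(2*s^2 - s + 4)
3. reduce the feedback loop with forward [P1/(1+P1*P2)] and return (P3+P4) gives (16*s^5 - 8*s^4 + 12*s^3 + 18*s^2 - 44*s + 16)/(56*s^6 + 16*s^5 + 26*s^4 + 76*s^3 - 64*s^2 - 29*s - 4)
Step 3 gives the overall T(s). Then T(0) = 16/(-4) = -4.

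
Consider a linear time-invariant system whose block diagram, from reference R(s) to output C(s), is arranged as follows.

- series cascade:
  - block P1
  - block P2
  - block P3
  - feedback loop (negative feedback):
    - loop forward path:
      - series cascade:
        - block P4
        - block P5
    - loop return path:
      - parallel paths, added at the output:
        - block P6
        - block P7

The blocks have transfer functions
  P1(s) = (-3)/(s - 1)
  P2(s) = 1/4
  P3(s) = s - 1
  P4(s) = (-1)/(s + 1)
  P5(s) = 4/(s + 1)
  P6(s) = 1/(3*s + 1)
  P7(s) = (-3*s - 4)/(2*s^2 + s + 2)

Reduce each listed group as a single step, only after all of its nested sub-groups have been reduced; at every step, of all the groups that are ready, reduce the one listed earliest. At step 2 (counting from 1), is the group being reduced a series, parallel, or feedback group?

[1] multiply P4, P5 (series)
[2] combine P6, P7 in parallel
[3] collapse the loop ((P4*P5) forward, (P6+P7) return)
[4] series reduction of P1, P2, P3, [(P4*P5)/(1+(P4*P5)*(P6+P7))]
Step 2: parallel.

Hence the answer: parallel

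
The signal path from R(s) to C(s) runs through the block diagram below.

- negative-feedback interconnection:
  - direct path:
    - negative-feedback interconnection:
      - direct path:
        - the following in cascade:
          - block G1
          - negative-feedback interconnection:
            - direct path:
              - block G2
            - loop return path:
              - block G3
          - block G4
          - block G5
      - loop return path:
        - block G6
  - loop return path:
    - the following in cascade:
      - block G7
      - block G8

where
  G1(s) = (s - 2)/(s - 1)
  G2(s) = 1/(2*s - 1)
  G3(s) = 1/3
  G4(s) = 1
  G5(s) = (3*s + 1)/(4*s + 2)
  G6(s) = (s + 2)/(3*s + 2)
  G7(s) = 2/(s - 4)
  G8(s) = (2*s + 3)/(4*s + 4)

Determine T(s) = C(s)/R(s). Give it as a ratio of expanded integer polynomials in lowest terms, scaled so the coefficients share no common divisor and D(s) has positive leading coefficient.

Answer: (54*s^5 - 216*s^4 - 150*s^3 + 480*s^2 + 456*s + 96)/(144*s^6 - 438*s^5 - 626*s^4 + 337*s^3 + 543*s^2 + 176*s - 4)

Working:
Step 1. reduce the feedback loop with forward G2 and return G3 = 3/(6*s - 2)
Step 2. reduce the series chain G1, [G2/(1+G2*G3)], G4, G5 = (9*s^2 - 15*s - 6)/(24*s^3 - 20*s^2 - 8*s + 4)
Step 3. feedback reduction of (G1*[G2/(1+G2*G3)]*G4*G5), G6 = (27*s^3 - 27*s^2 - 48*s - 12)/(72*s^4 - 3*s^3 - 61*s^2 - 40*s - 4)
Step 4. series reduction of G7, G8 = (2*s + 3)/(2*s^2 - 6*s - 8)
Step 5. collapse the loop ([(G1*[G2/(1+G2*G3)]*G4*G5)/(1+(G1*[G2/(1+G2*G3)]*G4*G5)*G6)] forward, (G7*G8) return) - this is the overall T(s), already in the required normalized form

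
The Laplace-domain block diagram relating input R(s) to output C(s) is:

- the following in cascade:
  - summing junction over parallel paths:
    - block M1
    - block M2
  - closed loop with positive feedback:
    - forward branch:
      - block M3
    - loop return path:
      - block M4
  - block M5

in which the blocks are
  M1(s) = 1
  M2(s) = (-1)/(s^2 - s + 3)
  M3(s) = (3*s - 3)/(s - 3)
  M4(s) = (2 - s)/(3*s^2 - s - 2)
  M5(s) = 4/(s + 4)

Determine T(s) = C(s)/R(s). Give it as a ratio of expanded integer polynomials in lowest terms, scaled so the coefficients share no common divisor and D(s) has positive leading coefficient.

First reduce the diagram to T(s).

(1) combine M1, M2 in parallel gives (s^2 - s + 2)/(s^2 - s + 3)
(2) close the feedback loop around M3, M4 gives (9*s^2 - 3*s - 6)/(3*s^2 - 4*s - 12)
(3) combine (M1+M2), [M3/(1-M3*M4)], M5 in series - this is the overall T(s), already in the required normalized form

Answer: (36*s^4 - 48*s^3 + 60*s^2 - 48)/(3*s^5 + 5*s^4 - 27*s^3 + 4*s^2 - 36*s - 144)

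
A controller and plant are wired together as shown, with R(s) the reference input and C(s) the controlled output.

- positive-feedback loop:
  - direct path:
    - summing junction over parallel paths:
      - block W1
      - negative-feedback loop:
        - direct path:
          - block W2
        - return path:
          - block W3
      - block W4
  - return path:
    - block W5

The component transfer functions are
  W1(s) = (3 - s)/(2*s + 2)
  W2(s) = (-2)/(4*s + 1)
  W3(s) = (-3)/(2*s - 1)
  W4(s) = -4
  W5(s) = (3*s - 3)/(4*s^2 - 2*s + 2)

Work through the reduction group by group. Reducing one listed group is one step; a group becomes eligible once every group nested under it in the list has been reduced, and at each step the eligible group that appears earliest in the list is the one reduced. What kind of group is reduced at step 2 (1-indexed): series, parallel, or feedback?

(1) apply the feedback formula to W2, W3
(2) sum the parallel branches W1, [W2/(1+W2*W3)], W4
(3) collapse the loop ((W1+[W2/(1+W2*W3)]+W4) forward, W5 return)
So the answer for step 2 is parallel.

Answer: parallel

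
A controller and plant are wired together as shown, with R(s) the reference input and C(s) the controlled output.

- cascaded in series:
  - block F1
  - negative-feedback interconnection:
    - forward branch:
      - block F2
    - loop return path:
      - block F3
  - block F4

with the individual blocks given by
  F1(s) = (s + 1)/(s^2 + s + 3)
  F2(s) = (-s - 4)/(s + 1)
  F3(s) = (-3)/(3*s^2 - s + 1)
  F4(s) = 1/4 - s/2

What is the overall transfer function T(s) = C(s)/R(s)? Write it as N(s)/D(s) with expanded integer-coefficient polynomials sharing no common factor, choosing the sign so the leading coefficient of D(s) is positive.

Answer: (6*s^5 + 25*s^4 + 2*s^3 - 6*s^2 + 7*s - 4)/(12*s^5 + 20*s^4 + 56*s^3 + 88*s^2 + 88*s + 156)

Working:
Step 1 - reduce the feedback loop with forward F2 and return F3 -> (-3*s^3 - 11*s^2 + 3*s - 4)/(3*s^3 + 2*s^2 + 3*s + 13)
Step 2 - multiply F1, [F2/(1+F2*F3)], F4 (series); the result is T(s) itself (integer coefficients, no common factor, positive leading denominator coefficient)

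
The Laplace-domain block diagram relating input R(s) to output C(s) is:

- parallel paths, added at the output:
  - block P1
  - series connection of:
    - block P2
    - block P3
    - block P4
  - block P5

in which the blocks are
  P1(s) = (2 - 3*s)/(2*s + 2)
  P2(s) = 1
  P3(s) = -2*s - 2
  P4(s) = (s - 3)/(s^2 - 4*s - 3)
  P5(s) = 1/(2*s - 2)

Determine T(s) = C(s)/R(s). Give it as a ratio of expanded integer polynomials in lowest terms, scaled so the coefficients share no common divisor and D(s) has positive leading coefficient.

Answer: (-7*s^4 + 26*s^3 - 22*s - 9)/(2*s^4 - 8*s^3 - 8*s^2 + 8*s + 6)

Working:
Step 1. series reduction of P2, P3, P4, giving (-2*s^2 + 4*s + 6)/(s^2 - 4*s - 3)
Step 2. add P1, (P2*P3*P4), P5 (parallel), which is the overall transfer function T(s) = C(s)/R(s) in lowest terms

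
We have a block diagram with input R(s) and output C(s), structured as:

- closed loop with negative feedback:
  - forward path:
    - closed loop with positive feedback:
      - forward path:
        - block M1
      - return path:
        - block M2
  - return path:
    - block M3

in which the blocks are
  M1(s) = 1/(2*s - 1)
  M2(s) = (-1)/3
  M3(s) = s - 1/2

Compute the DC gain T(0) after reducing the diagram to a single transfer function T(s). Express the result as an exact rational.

Step 1 - reduce the feedback loop with forward M1 and return M2 -> 3/(6*s - 2)
Step 2 - feedback reduction of [M1/(1-M1*M2)], M3 -> 6/(18*s - 7)
Step 2 gives the overall T(s). Then T(0) = 6/(-7) = -6/7.

Answer: -6/7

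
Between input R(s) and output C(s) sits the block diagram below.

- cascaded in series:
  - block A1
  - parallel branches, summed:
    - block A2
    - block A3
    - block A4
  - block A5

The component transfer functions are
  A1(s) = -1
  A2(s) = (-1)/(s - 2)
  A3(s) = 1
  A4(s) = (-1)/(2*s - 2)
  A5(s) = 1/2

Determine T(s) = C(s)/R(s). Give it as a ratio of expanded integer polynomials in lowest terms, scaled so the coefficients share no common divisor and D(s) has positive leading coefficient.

Step 1: reduce the parallel group A2, A3, A4 gives (2*s^2 - 9*s + 8)/(2*s^2 - 6*s + 4)
Step 2: multiply A1, (A2+A3+A4), A5 (series), which is the overall transfer function T(s) = C(s)/R(s) in lowest terms

Hence the answer: (-2*s^2 + 9*s - 8)/(4*s^2 - 12*s + 8)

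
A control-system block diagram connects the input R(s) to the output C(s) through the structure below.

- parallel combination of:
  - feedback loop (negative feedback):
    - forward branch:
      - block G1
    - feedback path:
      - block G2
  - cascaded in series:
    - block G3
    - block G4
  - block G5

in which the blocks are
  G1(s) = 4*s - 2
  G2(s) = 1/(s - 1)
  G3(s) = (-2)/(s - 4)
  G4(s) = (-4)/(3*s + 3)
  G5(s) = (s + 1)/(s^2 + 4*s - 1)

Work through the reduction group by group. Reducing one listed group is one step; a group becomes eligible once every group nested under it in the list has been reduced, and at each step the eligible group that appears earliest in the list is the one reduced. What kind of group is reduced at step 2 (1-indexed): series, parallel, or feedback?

The answer is series.

Reasoning:
(1) reduce the feedback loop with forward G1 and return G2
(2) multiply G3, G4 (series)
(3) add [G1/(1+G1*G2)], (G3*G4), G5 (parallel)
So the answer for step 2 is series.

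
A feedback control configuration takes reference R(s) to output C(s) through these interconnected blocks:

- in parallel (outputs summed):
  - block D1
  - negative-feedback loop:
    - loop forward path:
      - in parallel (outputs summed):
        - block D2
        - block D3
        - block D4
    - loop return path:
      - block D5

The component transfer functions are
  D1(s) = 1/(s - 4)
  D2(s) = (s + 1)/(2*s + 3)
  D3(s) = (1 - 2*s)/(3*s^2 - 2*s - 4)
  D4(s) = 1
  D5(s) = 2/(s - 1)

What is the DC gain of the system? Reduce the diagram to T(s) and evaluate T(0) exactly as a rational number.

First reduce the diagram to T(s).

(1) sum the parallel branches D2, D3, D4; result (9*s^3 + 2*s^2 - 24*s - 13)/(6*s^3 + 5*s^2 - 14*s - 12)
(2) feedback reduction of (D2+D3+D4), D5; result (9*s^4 - 7*s^3 - 26*s^2 + 11*s + 13)/(6*s^4 + 17*s^3 - 15*s^2 - 46*s - 14)
(3) combine D1, [(D2+D3+D4)/(1+(D2+D3+D4)*D5)] in parallel; result (9*s^5 - 37*s^4 + 19*s^3 + 100*s^2 - 77*s - 66)/(6*s^5 - 7*s^4 - 83*s^3 + 14*s^2 + 170*s + 56)
DC gain: substitute s = 0 into T(s) from step 3: T(0) = -66/56 = -33/28.

Answer: -33/28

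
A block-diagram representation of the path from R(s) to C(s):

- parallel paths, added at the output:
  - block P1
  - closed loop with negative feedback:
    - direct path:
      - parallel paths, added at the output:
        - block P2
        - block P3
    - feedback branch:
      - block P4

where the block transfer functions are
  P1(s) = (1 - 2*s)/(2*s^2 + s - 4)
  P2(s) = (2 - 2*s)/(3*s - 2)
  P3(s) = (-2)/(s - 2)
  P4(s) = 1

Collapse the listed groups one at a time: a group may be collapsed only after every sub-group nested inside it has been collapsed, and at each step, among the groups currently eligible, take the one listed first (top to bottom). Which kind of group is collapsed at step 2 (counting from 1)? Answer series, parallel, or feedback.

[1] reduce the parallel group P2, P3
[2] feedback reduction of (P2+P3), P4
[3] reduce the parallel group P1, [(P2+P3)/(1+(P2+P3)*P4)]
The group at step 2 is a feedback group.

Answer: feedback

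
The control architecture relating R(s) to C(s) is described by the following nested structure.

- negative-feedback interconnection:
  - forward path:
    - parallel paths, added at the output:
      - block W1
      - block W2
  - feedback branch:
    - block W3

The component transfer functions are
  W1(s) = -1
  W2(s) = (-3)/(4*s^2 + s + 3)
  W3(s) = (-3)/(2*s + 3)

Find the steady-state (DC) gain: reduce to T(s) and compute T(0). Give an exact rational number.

Step 1: sum the parallel branches W1, W2 -> (-4*s^2 - s - 6)/(4*s^2 + s + 3)
Step 2: close the feedback loop around (W1+W2), W3 -> (-8*s^3 - 14*s^2 - 15*s - 18)/(8*s^3 + 26*s^2 + 12*s + 27)
Evaluating the step-2 result (the overall T(s)) at s = 0 gives T(0) = -18/27 = -2/3.

Answer: -2/3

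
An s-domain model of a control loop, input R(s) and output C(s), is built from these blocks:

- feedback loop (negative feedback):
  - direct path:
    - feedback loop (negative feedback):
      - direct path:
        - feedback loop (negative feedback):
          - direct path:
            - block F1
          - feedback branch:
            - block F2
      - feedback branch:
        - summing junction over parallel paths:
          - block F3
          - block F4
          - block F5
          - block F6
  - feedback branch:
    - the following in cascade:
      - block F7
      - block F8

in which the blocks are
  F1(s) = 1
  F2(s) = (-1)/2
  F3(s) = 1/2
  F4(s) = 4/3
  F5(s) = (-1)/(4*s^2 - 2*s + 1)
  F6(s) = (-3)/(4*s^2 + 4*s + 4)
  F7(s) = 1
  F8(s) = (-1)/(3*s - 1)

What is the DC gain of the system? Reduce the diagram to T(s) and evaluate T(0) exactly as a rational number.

[1] collapse the loop (F1 forward, F2 return), giving 2
[2] reduce the parallel group F3, F4, F5, F6, giving (88*s^4 + 44*s^3 + 18*s^2 - 16*s + 1)/(48*s^4 + 24*s^3 + 36*s^2 - 12*s + 12)
[3] collapse the loop ([F1/(1+F1*F2)] forward, (F3+F4+F5+F6) return), giving (48*s^4 + 24*s^3 + 36*s^2 - 12*s + 12)/(112*s^4 + 56*s^3 + 36*s^2 - 22*s + 7)
[4] reduce the series chain F7, F8, giving (-1)/(3*s - 1)
[5] apply the feedback formula to [[F1/(1+F1*F2)]/(1+[F1/(1+F1*F2)]*(F3+F4+F5+F6))], (F7*F8), giving (144*s^5 + 24*s^4 + 84*s^3 - 72*s^2 + 48*s - 12)/(336*s^5 + 8*s^4 + 28*s^3 - 138*s^2 + 55*s - 19)
Evaluating the step-5 result (the overall T(s)) at s = 0 gives T(0) = -12/(-19) = 12/19.

Hence the answer: 12/19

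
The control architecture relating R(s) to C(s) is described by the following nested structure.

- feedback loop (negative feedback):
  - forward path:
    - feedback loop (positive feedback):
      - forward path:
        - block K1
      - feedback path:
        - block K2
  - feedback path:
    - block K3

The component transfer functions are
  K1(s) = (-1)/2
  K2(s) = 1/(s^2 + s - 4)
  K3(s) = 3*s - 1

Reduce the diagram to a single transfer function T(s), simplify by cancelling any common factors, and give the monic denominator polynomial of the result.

Step 1. close the feedback loop around K1, K2 = (-s^2 - s + 4)/(2*s^2 + 2*s - 7)
Step 2. close the feedback loop around [K1/(1-K1*K2)], K3 = (s^2 + s - 4)/(3*s^3 - 15*s + 11)
That last expression is T(s), already simplified. Scaling its denominator by 1/3 (the reciprocal of the leading coefficient) yields the monic denominator.

Hence the answer: s^3 - 5*s + 11/3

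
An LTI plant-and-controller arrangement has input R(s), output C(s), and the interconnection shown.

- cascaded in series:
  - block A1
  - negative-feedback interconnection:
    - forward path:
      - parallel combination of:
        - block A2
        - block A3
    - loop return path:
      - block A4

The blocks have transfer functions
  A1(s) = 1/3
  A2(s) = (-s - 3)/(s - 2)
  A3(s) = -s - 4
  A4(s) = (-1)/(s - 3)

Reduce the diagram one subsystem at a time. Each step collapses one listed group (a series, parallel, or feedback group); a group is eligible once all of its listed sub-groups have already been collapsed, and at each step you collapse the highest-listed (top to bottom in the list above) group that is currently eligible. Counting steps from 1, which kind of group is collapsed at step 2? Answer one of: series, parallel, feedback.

The answer is feedback.

Reasoning:
Step 1. combine A2, A3 in parallel
Step 2. reduce the feedback loop with forward (A2+A3) and return A4
Step 3. cascade A1, [(A2+A3)/(1+(A2+A3)*A4)]
So the answer for step 2 is feedback.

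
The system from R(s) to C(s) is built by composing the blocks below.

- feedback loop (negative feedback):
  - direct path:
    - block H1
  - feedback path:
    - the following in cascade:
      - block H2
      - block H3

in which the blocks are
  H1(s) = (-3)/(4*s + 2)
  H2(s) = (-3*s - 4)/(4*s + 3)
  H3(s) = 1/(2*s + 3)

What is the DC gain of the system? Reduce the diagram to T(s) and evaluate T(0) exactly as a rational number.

First reduce the diagram to T(s).

Step 1: cascade H2, H3, giving (-3*s - 4)/(8*s^2 + 18*s + 9)
Step 2: reduce the feedback loop with forward H1 and return (H2*H3), giving (-24*s^2 - 54*s - 27)/(32*s^3 + 88*s^2 + 81*s + 30)
Evaluating the step-2 result (the overall T(s)) at s = 0 gives T(0) = -27/30 = -9/10.

Answer: -9/10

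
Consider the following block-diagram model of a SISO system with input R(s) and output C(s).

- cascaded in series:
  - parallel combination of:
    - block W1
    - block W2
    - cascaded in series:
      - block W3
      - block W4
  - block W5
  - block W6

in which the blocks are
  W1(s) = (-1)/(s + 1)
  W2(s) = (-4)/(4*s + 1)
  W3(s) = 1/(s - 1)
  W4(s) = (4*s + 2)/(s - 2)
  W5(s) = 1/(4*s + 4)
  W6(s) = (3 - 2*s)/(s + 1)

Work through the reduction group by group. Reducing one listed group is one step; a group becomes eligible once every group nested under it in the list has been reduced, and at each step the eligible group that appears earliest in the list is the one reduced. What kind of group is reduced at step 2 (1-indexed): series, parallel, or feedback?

Reducing step by step:

Step 1. combine W3, W4 in series
Step 2. parallel reduction of W1, W2, (W3*W4)
Step 3. combine (W1+W2+(W3*W4)), W5, W6 in series
So the answer for step 2 is parallel.

Answer: parallel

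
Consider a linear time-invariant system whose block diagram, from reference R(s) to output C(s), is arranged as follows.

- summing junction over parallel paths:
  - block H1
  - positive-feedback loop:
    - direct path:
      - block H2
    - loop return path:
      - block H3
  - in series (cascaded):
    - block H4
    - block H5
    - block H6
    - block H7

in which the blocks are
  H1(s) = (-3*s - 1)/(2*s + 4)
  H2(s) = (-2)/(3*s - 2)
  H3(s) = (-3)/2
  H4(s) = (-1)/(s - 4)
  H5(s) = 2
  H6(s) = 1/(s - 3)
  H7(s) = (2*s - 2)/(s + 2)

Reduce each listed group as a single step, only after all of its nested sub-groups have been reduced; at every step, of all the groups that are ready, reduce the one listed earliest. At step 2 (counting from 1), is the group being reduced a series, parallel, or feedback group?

The answer is series.

Reasoning:
1. collapse the loop (H2 forward, H3 return)
2. series reduction of H4, H5, H6, H7
3. sum the parallel branches H1, [H2/(1-H2*H3)], (H4*H5*H6*H7)
The group at step 2 is a series group.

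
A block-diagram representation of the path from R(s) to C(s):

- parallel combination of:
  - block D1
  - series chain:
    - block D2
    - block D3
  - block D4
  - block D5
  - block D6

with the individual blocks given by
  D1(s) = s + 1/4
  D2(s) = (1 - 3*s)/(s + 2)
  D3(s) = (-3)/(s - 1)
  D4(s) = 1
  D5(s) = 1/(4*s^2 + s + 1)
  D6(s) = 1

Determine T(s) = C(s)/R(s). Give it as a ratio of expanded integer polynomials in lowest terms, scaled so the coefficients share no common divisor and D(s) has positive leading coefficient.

1. reduce the series chain D2, D3 gives (9*s - 3)/(s^2 + s - 2)
2. reduce the parallel group D1, (D2*D3), D4, D5, D6, giving the overall T(s)

Answer: (16*s^5 + 56*s^4 + 165*s^3 - 66*s^2 + 11*s - 38)/(16*s^4 + 20*s^3 - 24*s^2 - 4*s - 8)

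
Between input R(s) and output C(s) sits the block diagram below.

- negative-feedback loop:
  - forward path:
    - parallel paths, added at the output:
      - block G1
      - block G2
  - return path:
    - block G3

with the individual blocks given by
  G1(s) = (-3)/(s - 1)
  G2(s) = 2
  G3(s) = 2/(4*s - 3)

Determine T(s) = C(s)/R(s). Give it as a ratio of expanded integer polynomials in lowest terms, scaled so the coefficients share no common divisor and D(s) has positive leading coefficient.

Answer: (8*s^2 - 26*s + 15)/(4*s^2 - 3*s - 7)

Working:
Step 1 - add G1, G2 (parallel) = (2*s - 5)/(s - 1)
Step 2 - collapse the loop ((G1+G2) forward, G3 return), giving the overall T(s)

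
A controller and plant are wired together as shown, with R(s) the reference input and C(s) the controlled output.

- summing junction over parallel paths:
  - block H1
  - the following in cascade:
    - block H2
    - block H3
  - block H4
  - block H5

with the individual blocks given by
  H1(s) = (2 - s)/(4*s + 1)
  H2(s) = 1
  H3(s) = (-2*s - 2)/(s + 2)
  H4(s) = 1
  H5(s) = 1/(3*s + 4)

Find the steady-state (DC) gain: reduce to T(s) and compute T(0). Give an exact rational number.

Reducing step by step:

Step 1 - multiply H2, H3 (series) -> (-2*s - 2)/(s + 2)
Step 2 - add H1, (H2*H3), H4, H5 (parallel) -> (-15*s^3 - 19*s^2 + 17*s + 18)/(12*s^3 + 43*s^2 + 42*s + 8)
The step-2 result is T(s). Setting s = 0: T(0) = 18/8 = 9/4.

Answer: 9/4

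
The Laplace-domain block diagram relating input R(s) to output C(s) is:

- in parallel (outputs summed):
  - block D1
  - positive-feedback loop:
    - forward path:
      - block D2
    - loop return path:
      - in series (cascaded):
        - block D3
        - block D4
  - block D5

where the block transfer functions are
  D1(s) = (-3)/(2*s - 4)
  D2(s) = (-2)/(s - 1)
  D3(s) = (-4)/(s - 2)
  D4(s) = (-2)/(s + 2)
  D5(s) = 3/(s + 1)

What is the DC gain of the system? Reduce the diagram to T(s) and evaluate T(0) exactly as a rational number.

Step 1 - combine D3, D4 in series -> 8/(s^2 - 4)
Step 2 - apply the feedback formula to D2, (D3*D4) -> (8 - 2*s^2)/(s^3 - s^2 - 4*s + 20)
Step 3 - add D1, [D2/(1-D2*(D3*D4))], D5 (parallel) -> (-s^4 - 14*s^3 + 27*s^2 + 104*s - 332)/(2*s^5 - 4*s^4 - 10*s^3 + 52*s^2 - 24*s - 80)
DC gain: substitute s = 0 into T(s) from step 3: T(0) = -332/(-80) = 83/20.

Final answer: 83/20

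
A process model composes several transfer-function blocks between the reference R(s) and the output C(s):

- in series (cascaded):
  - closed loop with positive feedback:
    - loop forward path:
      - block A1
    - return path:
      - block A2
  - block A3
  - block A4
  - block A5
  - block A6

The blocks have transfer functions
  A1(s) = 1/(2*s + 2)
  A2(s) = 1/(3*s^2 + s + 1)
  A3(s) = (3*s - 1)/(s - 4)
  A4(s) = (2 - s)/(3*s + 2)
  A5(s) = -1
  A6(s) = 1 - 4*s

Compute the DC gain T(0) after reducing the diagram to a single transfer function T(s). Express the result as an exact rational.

Reducing step by step:

1. apply the feedback formula to A1, A2 gives (3*s^2 + s + 1)/(6*s^3 + 8*s^2 + 4*s + 1)
2. reduce the series chain [A1/(1-A1*A2)], A3, A4, A5, A6 gives (-36*s^5 + 81*s^4 - 26*s^3 + 22*s^2 - 13*s + 2)/(18*s^5 - 36*s^4 - 116*s^3 - 101*s^2 - 42*s - 8)
The step-2 result is T(s). Setting s = 0: T(0) = 2/(-8) = -1/4.

Answer: -1/4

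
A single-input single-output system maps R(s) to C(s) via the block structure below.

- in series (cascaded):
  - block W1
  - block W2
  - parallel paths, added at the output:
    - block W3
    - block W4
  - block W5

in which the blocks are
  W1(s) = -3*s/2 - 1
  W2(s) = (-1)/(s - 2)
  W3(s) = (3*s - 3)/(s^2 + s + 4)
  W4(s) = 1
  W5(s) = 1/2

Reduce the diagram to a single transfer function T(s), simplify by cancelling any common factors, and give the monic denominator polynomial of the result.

Answer: s^3 - s^2 + 2*s - 8

Working:
1. reduce the parallel group W3, W4: (s^2 + 4*s + 1)/(s^2 + s + 4)
2. multiply W1, W2, (W3+W4), W5 (series): (3*s^3 + 14*s^2 + 11*s + 2)/(4*s^3 - 4*s^2 + 8*s - 32)
The result of step 2 is T(s) in lowest terms. Its denominator has leading coefficient 4; dividing the denominator through by 4 makes it monic.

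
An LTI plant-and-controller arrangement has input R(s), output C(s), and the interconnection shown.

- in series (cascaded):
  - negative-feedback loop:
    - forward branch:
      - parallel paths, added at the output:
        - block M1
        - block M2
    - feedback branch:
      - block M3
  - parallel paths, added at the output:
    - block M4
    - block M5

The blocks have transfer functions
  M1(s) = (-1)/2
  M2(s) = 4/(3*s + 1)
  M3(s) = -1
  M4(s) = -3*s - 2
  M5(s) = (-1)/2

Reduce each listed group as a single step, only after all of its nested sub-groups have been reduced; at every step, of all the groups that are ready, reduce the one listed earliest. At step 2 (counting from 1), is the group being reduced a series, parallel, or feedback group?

Answer: feedback

Working:
[1] sum the parallel branches M1, M2
[2] feedback reduction of (M1+M2), M3
[3] combine M4, M5 in parallel
[4] combine [(M1+M2)/(1+(M1+M2)*M3)], (M4+M5) in series
So the answer for step 2 is feedback.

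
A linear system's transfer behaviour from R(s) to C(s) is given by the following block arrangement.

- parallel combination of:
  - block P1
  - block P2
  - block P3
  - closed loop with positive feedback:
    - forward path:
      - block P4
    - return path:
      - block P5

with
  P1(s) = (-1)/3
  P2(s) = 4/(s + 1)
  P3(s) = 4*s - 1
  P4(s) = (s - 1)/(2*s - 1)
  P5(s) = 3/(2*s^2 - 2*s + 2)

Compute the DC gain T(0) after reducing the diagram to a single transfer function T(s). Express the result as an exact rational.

1. close the feedback loop around P4, P5: (2*s^3 - 4*s^2 + 4*s - 2)/(4*s^3 - 6*s^2 + 3*s + 1)
2. reduce the parallel group P1, P2, P3, [P4/(1-P4*P5)]: (48*s^5 - 34*s^4 + 14*s^3 - 12*s^2 + 38*s + 2)/(12*s^4 - 6*s^3 - 9*s^2 + 12*s + 3)
Step 2 gives the overall T(s). Then T(0) = 2/3.

Therefore the answer is 2/3.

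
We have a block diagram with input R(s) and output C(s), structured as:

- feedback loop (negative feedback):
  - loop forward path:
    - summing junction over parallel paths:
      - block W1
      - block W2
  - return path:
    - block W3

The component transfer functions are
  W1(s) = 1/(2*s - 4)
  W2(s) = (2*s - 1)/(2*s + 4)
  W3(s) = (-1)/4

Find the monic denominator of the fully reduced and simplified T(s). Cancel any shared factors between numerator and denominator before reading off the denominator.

Step 1. reduce the parallel group W1, W2, giving (s^2 - 2*s + 2)/(s^2 - 4)
Step 2. apply the feedback formula to (W1+W2), W3, giving (4*s^2 - 8*s + 8)/(3*s^2 + 2*s - 18)
No further cancellation is possible in the step-2 result, so that is T(s). Its denominator becomes monic after dividing by the leading coefficient 3.

Hence the answer: s^2 + 2*s/3 - 6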